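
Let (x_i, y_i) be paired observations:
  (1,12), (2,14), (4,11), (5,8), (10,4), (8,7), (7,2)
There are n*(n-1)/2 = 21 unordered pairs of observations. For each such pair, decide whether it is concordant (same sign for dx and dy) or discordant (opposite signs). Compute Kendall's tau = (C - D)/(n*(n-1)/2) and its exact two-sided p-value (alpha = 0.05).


Step 1: Enumerate the 21 unordered pairs (i,j) with i<j and classify each by sign(x_j-x_i) * sign(y_j-y_i).
  (1,2):dx=+1,dy=+2->C; (1,3):dx=+3,dy=-1->D; (1,4):dx=+4,dy=-4->D; (1,5):dx=+9,dy=-8->D
  (1,6):dx=+7,dy=-5->D; (1,7):dx=+6,dy=-10->D; (2,3):dx=+2,dy=-3->D; (2,4):dx=+3,dy=-6->D
  (2,5):dx=+8,dy=-10->D; (2,6):dx=+6,dy=-7->D; (2,7):dx=+5,dy=-12->D; (3,4):dx=+1,dy=-3->D
  (3,5):dx=+6,dy=-7->D; (3,6):dx=+4,dy=-4->D; (3,7):dx=+3,dy=-9->D; (4,5):dx=+5,dy=-4->D
  (4,6):dx=+3,dy=-1->D; (4,7):dx=+2,dy=-6->D; (5,6):dx=-2,dy=+3->D; (5,7):dx=-3,dy=-2->C
  (6,7):dx=-1,dy=-5->C
Step 2: C = 3, D = 18, total pairs = 21.
Step 3: tau = (C - D)/(n(n-1)/2) = (3 - 18)/21 = -0.714286.
Step 4: Exact two-sided p-value (enumerate n! = 5040 permutations of y under H0): p = 0.030159.
Step 5: alpha = 0.05. reject H0.

tau_b = -0.7143 (C=3, D=18), p = 0.030159, reject H0.


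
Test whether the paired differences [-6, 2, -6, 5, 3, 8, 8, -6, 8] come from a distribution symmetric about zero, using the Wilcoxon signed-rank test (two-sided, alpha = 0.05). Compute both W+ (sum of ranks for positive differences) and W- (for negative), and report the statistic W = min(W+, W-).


Step 1: Drop any zero differences (none here) and take |d_i|.
|d| = [6, 2, 6, 5, 3, 8, 8, 6, 8]
Step 2: Midrank |d_i| (ties get averaged ranks).
ranks: |6|->5, |2|->1, |6|->5, |5|->3, |3|->2, |8|->8, |8|->8, |6|->5, |8|->8
Step 3: Attach original signs; sum ranks with positive sign and with negative sign.
W+ = 1 + 3 + 2 + 8 + 8 + 8 = 30
W- = 5 + 5 + 5 = 15
(Check: W+ + W- = 45 should equal n(n+1)/2 = 45.)
Step 4: Test statistic W = min(W+, W-) = 15.
Step 5: Ties in |d|, so use the tie-corrected normal approximation.
        E[W] = n(n+1)/4 = 9*10/4 = 22.5.
        Tie groups: |d|=6 (t=3), |d|=8 (t=3); sum(t^3 - t) = 48.
        Var[W] = n(n+1)(2n+1)/24 - sum(t^3-t)/48 = 1710/24 - 48/48 = 70.25.
        z = (W - E[W]) / sqrt(Var[W]) = (15 - 22.5) / 8.3815 = -0.8948.
        Two-sided p = 2*Phi(z) = 0.370881.
Step 6: alpha = 0.05. fail to reject H0.

W+ = 30, W- = 15, W = min = 15, p = 0.370881, fail to reject H0.


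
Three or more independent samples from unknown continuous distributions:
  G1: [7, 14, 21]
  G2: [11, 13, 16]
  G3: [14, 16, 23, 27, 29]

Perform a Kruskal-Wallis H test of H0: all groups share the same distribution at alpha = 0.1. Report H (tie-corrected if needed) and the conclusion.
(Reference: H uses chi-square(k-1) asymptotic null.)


Step 1: Combine all N = 11 observations and assign midranks.
sorted (value, group, rank): (7,G1,1), (11,G2,2), (13,G2,3), (14,G1,4.5), (14,G3,4.5), (16,G2,6.5), (16,G3,6.5), (21,G1,8), (23,G3,9), (27,G3,10), (29,G3,11)
Step 2: Sum ranks within each group.
R_1 = 13.5 (n_1 = 3)
R_2 = 11.5 (n_2 = 3)
R_3 = 41 (n_3 = 5)
Step 3: H = 12/(N(N+1)) * sum(R_i^2/n_i) - 3(N+1)
     = 12/(11*12) * (13.5^2/3 + 11.5^2/3 + 41^2/5) - 3*12
     = 0.090909 * 441.033 - 36
     = 4.093939.
Step 4: Ties present; correction factor C = 1 - 12/(11^3 - 11) = 0.990909. Corrected H = 4.093939 / 0.990909 = 4.131498.
Step 5: Under H0, H ~ chi^2(2); p-value = 0.126723.
Step 6: alpha = 0.1. fail to reject H0.

H = 4.1315, df = 2, p = 0.126723, fail to reject H0.


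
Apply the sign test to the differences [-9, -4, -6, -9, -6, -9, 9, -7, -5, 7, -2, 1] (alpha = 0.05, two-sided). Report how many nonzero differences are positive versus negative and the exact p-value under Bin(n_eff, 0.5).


Step 1: Discard zero differences. Original n = 12; n_eff = number of nonzero differences = 12.
Nonzero differences (with sign): -9, -4, -6, -9, -6, -9, +9, -7, -5, +7, -2, +1
Step 2: Count signs: positive = 3, negative = 9.
Step 3: Under H0: P(positive) = 0.5, so the number of positives S ~ Bin(12, 0.5).
Step 4: Two-sided exact p-value = sum of Bin(12,0.5) probabilities at or below the observed probability = 0.145996.
Step 5: alpha = 0.05. fail to reject H0.

n_eff = 12, pos = 3, neg = 9, p = 0.145996, fail to reject H0.


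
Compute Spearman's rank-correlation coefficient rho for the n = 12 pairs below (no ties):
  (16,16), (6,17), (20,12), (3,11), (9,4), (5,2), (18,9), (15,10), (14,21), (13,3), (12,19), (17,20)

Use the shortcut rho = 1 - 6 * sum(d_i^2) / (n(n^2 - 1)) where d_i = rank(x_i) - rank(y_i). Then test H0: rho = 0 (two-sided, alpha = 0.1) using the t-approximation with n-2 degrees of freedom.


Step 1: Rank x and y separately (midranks; no ties here).
rank(x): 16->9, 6->3, 20->12, 3->1, 9->4, 5->2, 18->11, 15->8, 14->7, 13->6, 12->5, 17->10
rank(y): 16->8, 17->9, 12->7, 11->6, 4->3, 2->1, 9->4, 10->5, 21->12, 3->2, 19->10, 20->11
Step 2: d_i = R_x(i) - R_y(i); compute d_i^2.
  (9-8)^2=1, (3-9)^2=36, (12-7)^2=25, (1-6)^2=25, (4-3)^2=1, (2-1)^2=1, (11-4)^2=49, (8-5)^2=9, (7-12)^2=25, (6-2)^2=16, (5-10)^2=25, (10-11)^2=1
sum(d^2) = 214.
Step 3: rho = 1 - 6*214 / (12*(12^2 - 1)) = 1 - 1284/1716 = 0.251748.
Step 4: Under H0, t = rho * sqrt((n-2)/(1-rho^2)) = 0.8226 ~ t(10).
Step 5: Two-sided p-value from the t-distribution with 10 df = 0.429919.
Step 6: alpha = 0.1. fail to reject H0.

rho = 0.2517, p = 0.429919, fail to reject H0 at alpha = 0.1.


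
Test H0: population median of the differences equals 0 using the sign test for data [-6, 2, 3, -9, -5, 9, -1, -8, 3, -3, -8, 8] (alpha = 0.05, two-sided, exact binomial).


Step 1: Discard zero differences. Original n = 12; n_eff = number of nonzero differences = 12.
Nonzero differences (with sign): -6, +2, +3, -9, -5, +9, -1, -8, +3, -3, -8, +8
Step 2: Count signs: positive = 5, negative = 7.
Step 3: Under H0: P(positive) = 0.5, so the number of positives S ~ Bin(12, 0.5).
Step 4: Two-sided exact p-value = sum of Bin(12,0.5) probabilities at or below the observed probability = 0.774414.
Step 5: alpha = 0.05. fail to reject H0.

n_eff = 12, pos = 5, neg = 7, p = 0.774414, fail to reject H0.


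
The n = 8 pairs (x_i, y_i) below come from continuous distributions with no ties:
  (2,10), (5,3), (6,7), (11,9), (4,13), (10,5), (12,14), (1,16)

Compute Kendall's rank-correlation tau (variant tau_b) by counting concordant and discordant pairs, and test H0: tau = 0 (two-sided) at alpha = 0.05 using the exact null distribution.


Step 1: Enumerate the 28 unordered pairs (i,j) with i<j and classify each by sign(x_j-x_i) * sign(y_j-y_i).
  (1,2):dx=+3,dy=-7->D; (1,3):dx=+4,dy=-3->D; (1,4):dx=+9,dy=-1->D; (1,5):dx=+2,dy=+3->C
  (1,6):dx=+8,dy=-5->D; (1,7):dx=+10,dy=+4->C; (1,8):dx=-1,dy=+6->D; (2,3):dx=+1,dy=+4->C
  (2,4):dx=+6,dy=+6->C; (2,5):dx=-1,dy=+10->D; (2,6):dx=+5,dy=+2->C; (2,7):dx=+7,dy=+11->C
  (2,8):dx=-4,dy=+13->D; (3,4):dx=+5,dy=+2->C; (3,5):dx=-2,dy=+6->D; (3,6):dx=+4,dy=-2->D
  (3,7):dx=+6,dy=+7->C; (3,8):dx=-5,dy=+9->D; (4,5):dx=-7,dy=+4->D; (4,6):dx=-1,dy=-4->C
  (4,7):dx=+1,dy=+5->C; (4,8):dx=-10,dy=+7->D; (5,6):dx=+6,dy=-8->D; (5,7):dx=+8,dy=+1->C
  (5,8):dx=-3,dy=+3->D; (6,7):dx=+2,dy=+9->C; (6,8):dx=-9,dy=+11->D; (7,8):dx=-11,dy=+2->D
Step 2: C = 12, D = 16, total pairs = 28.
Step 3: tau = (C - D)/(n(n-1)/2) = (12 - 16)/28 = -0.142857.
Step 4: Exact two-sided p-value (enumerate n! = 40320 permutations of y under H0): p = 0.719544.
Step 5: alpha = 0.05. fail to reject H0.

tau_b = -0.1429 (C=12, D=16), p = 0.719544, fail to reject H0.


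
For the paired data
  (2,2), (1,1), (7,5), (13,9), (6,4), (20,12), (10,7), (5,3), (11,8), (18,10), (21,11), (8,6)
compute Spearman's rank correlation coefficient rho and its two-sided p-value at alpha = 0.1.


Step 1: Rank x and y separately (midranks; no ties here).
rank(x): 2->2, 1->1, 7->5, 13->9, 6->4, 20->11, 10->7, 5->3, 11->8, 18->10, 21->12, 8->6
rank(y): 2->2, 1->1, 5->5, 9->9, 4->4, 12->12, 7->7, 3->3, 8->8, 10->10, 11->11, 6->6
Step 2: d_i = R_x(i) - R_y(i); compute d_i^2.
  (2-2)^2=0, (1-1)^2=0, (5-5)^2=0, (9-9)^2=0, (4-4)^2=0, (11-12)^2=1, (7-7)^2=0, (3-3)^2=0, (8-8)^2=0, (10-10)^2=0, (12-11)^2=1, (6-6)^2=0
sum(d^2) = 2.
Step 3: rho = 1 - 6*2 / (12*(12^2 - 1)) = 1 - 12/1716 = 0.993007.
Step 4: Under H0, t = rho * sqrt((n-2)/(1-rho^2)) = 26.5990 ~ t(10).
Step 5: Two-sided p-value from the t-distribution with 10 df = 0.000000.
Step 6: alpha = 0.1. reject H0.

rho = 0.9930, p = 0.000000, reject H0 at alpha = 0.1.


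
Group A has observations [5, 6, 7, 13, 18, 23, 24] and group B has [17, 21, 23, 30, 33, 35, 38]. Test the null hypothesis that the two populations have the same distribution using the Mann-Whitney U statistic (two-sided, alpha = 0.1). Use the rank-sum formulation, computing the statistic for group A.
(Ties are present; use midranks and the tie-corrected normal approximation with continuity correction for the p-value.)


Step 1: Combine and sort all 14 observations; assign midranks.
sorted (value, group): (5,X), (6,X), (7,X), (13,X), (17,Y), (18,X), (21,Y), (23,X), (23,Y), (24,X), (30,Y), (33,Y), (35,Y), (38,Y)
ranks: 5->1, 6->2, 7->3, 13->4, 17->5, 18->6, 21->7, 23->8.5, 23->8.5, 24->10, 30->11, 33->12, 35->13, 38->14
Step 2: Rank sum for X: R1 = 1 + 2 + 3 + 4 + 6 + 8.5 + 10 = 34.5.
Step 3: U_X = R1 - n1(n1+1)/2 = 34.5 - 7*8/2 = 34.5 - 28 = 6.5.
       U_Y = n1*n2 - U_X = 49 - 6.5 = 42.5.
Step 4: Ties are present, so use the tie-corrected normal approximation (with continuity correction) for the p-value.
Step 5: p-value = 0.025187; compare to alpha = 0.1. reject H0.

U_X = 6.5, p = 0.025187, reject H0 at alpha = 0.1.


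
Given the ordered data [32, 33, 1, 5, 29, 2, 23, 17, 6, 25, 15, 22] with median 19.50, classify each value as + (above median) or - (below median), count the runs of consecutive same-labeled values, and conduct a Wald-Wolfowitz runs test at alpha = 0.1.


Step 1: Compute median = 19.50; label A = above, B = below.
Labels in order: AABBABABBABA  (n_A = 6, n_B = 6)
Step 2: Count runs R = 9.
Step 3: Under H0 (random ordering), E[R] = 2*n_A*n_B/(n_A+n_B) + 1 = 2*6*6/12 + 1 = 7.0000.
        Var[R] = 2*n_A*n_B*(2*n_A*n_B - n_A - n_B) / ((n_A+n_B)^2 * (n_A+n_B-1)) = 4320/1584 = 2.7273.
        SD[R] = 1.6514.
Step 4: Continuity-corrected z = (R - 0.5 - E[R]) / SD[R] = (9 - 0.5 - 7.0000) / 1.6514 = 0.9083.
Step 5: Two-sided p-value via normal approximation = 2*(1 - Phi(|z|)) = 0.363722.
Step 6: alpha = 0.1. fail to reject H0.

R = 9, z = 0.9083, p = 0.363722, fail to reject H0.


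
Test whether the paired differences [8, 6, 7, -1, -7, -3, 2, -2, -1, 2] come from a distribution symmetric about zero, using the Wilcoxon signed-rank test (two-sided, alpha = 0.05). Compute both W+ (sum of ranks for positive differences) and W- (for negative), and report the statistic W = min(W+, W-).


Step 1: Drop any zero differences (none here) and take |d_i|.
|d| = [8, 6, 7, 1, 7, 3, 2, 2, 1, 2]
Step 2: Midrank |d_i| (ties get averaged ranks).
ranks: |8|->10, |6|->7, |7|->8.5, |1|->1.5, |7|->8.5, |3|->6, |2|->4, |2|->4, |1|->1.5, |2|->4
Step 3: Attach original signs; sum ranks with positive sign and with negative sign.
W+ = 10 + 7 + 8.5 + 4 + 4 = 33.5
W- = 1.5 + 8.5 + 6 + 4 + 1.5 = 21.5
(Check: W+ + W- = 55 should equal n(n+1)/2 = 55.)
Step 4: Test statistic W = min(W+, W-) = 21.5.
Step 5: Ties in |d|, so use the tie-corrected normal approximation.
        E[W] = n(n+1)/4 = 10*11/4 = 27.5.
        Tie groups: |d|=1 (t=2), |d|=2 (t=3), |d|=7 (t=2); sum(t^3 - t) = 36.
        Var[W] = n(n+1)(2n+1)/24 - sum(t^3-t)/48 = 2310/24 - 36/48 = 95.5.
        z = (W - E[W]) / sqrt(Var[W]) = (21.5 - 27.5) / 9.7724 = -0.6140.
        Two-sided p = 2*Phi(z) = 0.539233.
Step 6: alpha = 0.05. fail to reject H0.

W+ = 33.5, W- = 21.5, W = min = 21.5, p = 0.539233, fail to reject H0.


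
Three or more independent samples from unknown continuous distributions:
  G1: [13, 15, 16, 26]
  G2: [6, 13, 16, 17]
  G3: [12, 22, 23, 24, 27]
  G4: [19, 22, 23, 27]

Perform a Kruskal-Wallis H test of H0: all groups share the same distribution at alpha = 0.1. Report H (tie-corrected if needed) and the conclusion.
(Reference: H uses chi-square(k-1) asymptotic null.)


Step 1: Combine all N = 17 observations and assign midranks.
sorted (value, group, rank): (6,G2,1), (12,G3,2), (13,G1,3.5), (13,G2,3.5), (15,G1,5), (16,G1,6.5), (16,G2,6.5), (17,G2,8), (19,G4,9), (22,G3,10.5), (22,G4,10.5), (23,G3,12.5), (23,G4,12.5), (24,G3,14), (26,G1,15), (27,G3,16.5), (27,G4,16.5)
Step 2: Sum ranks within each group.
R_1 = 30 (n_1 = 4)
R_2 = 19 (n_2 = 4)
R_3 = 55.5 (n_3 = 5)
R_4 = 48.5 (n_4 = 4)
Step 3: H = 12/(N(N+1)) * sum(R_i^2/n_i) - 3(N+1)
     = 12/(17*18) * (30^2/4 + 19^2/4 + 55.5^2/5 + 48.5^2/4) - 3*18
     = 0.039216 * 1519.36 - 54
     = 5.582843.
Step 4: Ties present; correction factor C = 1 - 30/(17^3 - 17) = 0.993873. Corrected H = 5.582843 / 0.993873 = 5.617263.
Step 5: Under H0, H ~ chi^2(3); p-value = 0.131791.
Step 6: alpha = 0.1. fail to reject H0.

H = 5.6173, df = 3, p = 0.131791, fail to reject H0.


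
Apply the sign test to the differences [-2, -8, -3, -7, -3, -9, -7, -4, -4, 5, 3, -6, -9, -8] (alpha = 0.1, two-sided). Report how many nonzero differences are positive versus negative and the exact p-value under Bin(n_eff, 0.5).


Step 1: Discard zero differences. Original n = 14; n_eff = number of nonzero differences = 14.
Nonzero differences (with sign): -2, -8, -3, -7, -3, -9, -7, -4, -4, +5, +3, -6, -9, -8
Step 2: Count signs: positive = 2, negative = 12.
Step 3: Under H0: P(positive) = 0.5, so the number of positives S ~ Bin(14, 0.5).
Step 4: Two-sided exact p-value = sum of Bin(14,0.5) probabilities at or below the observed probability = 0.012939.
Step 5: alpha = 0.1. reject H0.

n_eff = 14, pos = 2, neg = 12, p = 0.012939, reject H0.


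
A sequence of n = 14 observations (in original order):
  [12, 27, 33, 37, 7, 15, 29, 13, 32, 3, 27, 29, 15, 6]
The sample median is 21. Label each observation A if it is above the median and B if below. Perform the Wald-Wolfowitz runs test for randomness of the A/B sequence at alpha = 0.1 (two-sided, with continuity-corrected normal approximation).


Step 1: Compute median = 21; label A = above, B = below.
Labels in order: BAAABBABABAABB  (n_A = 7, n_B = 7)
Step 2: Count runs R = 9.
Step 3: Under H0 (random ordering), E[R] = 2*n_A*n_B/(n_A+n_B) + 1 = 2*7*7/14 + 1 = 8.0000.
        Var[R] = 2*n_A*n_B*(2*n_A*n_B - n_A - n_B) / ((n_A+n_B)^2 * (n_A+n_B-1)) = 8232/2548 = 3.2308.
        SD[R] = 1.7974.
Step 4: Continuity-corrected z = (R - 0.5 - E[R]) / SD[R] = (9 - 0.5 - 8.0000) / 1.7974 = 0.2782.
Step 5: Two-sided p-value via normal approximation = 2*(1 - Phi(|z|)) = 0.780879.
Step 6: alpha = 0.1. fail to reject H0.

R = 9, z = 0.2782, p = 0.780879, fail to reject H0.


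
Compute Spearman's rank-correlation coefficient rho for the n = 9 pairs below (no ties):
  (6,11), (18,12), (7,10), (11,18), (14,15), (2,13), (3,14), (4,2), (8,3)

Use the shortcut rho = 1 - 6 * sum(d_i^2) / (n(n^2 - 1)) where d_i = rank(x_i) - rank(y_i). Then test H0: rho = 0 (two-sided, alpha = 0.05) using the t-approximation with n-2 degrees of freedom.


Step 1: Rank x and y separately (midranks; no ties here).
rank(x): 6->4, 18->9, 7->5, 11->7, 14->8, 2->1, 3->2, 4->3, 8->6
rank(y): 11->4, 12->5, 10->3, 18->9, 15->8, 13->6, 14->7, 2->1, 3->2
Step 2: d_i = R_x(i) - R_y(i); compute d_i^2.
  (4-4)^2=0, (9-5)^2=16, (5-3)^2=4, (7-9)^2=4, (8-8)^2=0, (1-6)^2=25, (2-7)^2=25, (3-1)^2=4, (6-2)^2=16
sum(d^2) = 94.
Step 3: rho = 1 - 6*94 / (9*(9^2 - 1)) = 1 - 564/720 = 0.216667.
Step 4: Under H0, t = rho * sqrt((n-2)/(1-rho^2)) = 0.5872 ~ t(7).
Step 5: Two-sided p-value from the t-distribution with 7 df = 0.575515.
Step 6: alpha = 0.05. fail to reject H0.

rho = 0.2167, p = 0.575515, fail to reject H0 at alpha = 0.05.


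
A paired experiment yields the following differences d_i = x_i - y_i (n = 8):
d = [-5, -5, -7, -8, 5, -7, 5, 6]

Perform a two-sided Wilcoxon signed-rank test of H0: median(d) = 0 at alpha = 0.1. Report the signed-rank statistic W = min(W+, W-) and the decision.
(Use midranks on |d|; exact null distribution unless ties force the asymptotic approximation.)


Step 1: Drop any zero differences (none here) and take |d_i|.
|d| = [5, 5, 7, 8, 5, 7, 5, 6]
Step 2: Midrank |d_i| (ties get averaged ranks).
ranks: |5|->2.5, |5|->2.5, |7|->6.5, |8|->8, |5|->2.5, |7|->6.5, |5|->2.5, |6|->5
Step 3: Attach original signs; sum ranks with positive sign and with negative sign.
W+ = 2.5 + 2.5 + 5 = 10
W- = 2.5 + 2.5 + 6.5 + 8 + 6.5 = 26
(Check: W+ + W- = 36 should equal n(n+1)/2 = 36.)
Step 4: Test statistic W = min(W+, W-) = 10.
Step 5: Ties in |d|, so use the tie-corrected normal approximation.
        E[W] = n(n+1)/4 = 8*9/4 = 18.
        Tie groups: |d|=5 (t=4), |d|=7 (t=2); sum(t^3 - t) = 66.
        Var[W] = n(n+1)(2n+1)/24 - sum(t^3-t)/48 = 1224/24 - 66/48 = 49.625.
        z = (W - E[W]) / sqrt(Var[W]) = (10 - 18) / 7.0445 = -1.1356.
        Two-sided p = 2*Phi(z) = 0.256108.
Step 6: alpha = 0.1. fail to reject H0.

W+ = 10, W- = 26, W = min = 10, p = 0.256108, fail to reject H0.


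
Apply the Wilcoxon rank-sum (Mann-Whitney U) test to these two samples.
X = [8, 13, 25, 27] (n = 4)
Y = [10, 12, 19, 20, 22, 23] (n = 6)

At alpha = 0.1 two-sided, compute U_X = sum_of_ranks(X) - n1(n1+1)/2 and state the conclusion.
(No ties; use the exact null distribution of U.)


Step 1: Combine and sort all 10 observations; assign midranks.
sorted (value, group): (8,X), (10,Y), (12,Y), (13,X), (19,Y), (20,Y), (22,Y), (23,Y), (25,X), (27,X)
ranks: 8->1, 10->2, 12->3, 13->4, 19->5, 20->6, 22->7, 23->8, 25->9, 27->10
Step 2: Rank sum for X: R1 = 1 + 4 + 9 + 10 = 24.
Step 3: U_X = R1 - n1(n1+1)/2 = 24 - 4*5/2 = 24 - 10 = 14.
       U_Y = n1*n2 - U_X = 24 - 14 = 10.
Step 4: No ties, so the exact null distribution of U (based on enumerating the C(10,4) = 210 equally likely rank assignments) gives the two-sided p-value.
Step 5: p-value = 0.761905; compare to alpha = 0.1. fail to reject H0.

U_X = 14, p = 0.761905, fail to reject H0 at alpha = 0.1.


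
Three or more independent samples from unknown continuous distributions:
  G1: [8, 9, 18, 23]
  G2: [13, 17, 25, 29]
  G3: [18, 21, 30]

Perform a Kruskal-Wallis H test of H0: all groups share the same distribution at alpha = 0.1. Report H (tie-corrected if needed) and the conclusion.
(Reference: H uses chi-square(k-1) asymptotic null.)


Step 1: Combine all N = 11 observations and assign midranks.
sorted (value, group, rank): (8,G1,1), (9,G1,2), (13,G2,3), (17,G2,4), (18,G1,5.5), (18,G3,5.5), (21,G3,7), (23,G1,8), (25,G2,9), (29,G2,10), (30,G3,11)
Step 2: Sum ranks within each group.
R_1 = 16.5 (n_1 = 4)
R_2 = 26 (n_2 = 4)
R_3 = 23.5 (n_3 = 3)
Step 3: H = 12/(N(N+1)) * sum(R_i^2/n_i) - 3(N+1)
     = 12/(11*12) * (16.5^2/4 + 26^2/4 + 23.5^2/3) - 3*12
     = 0.090909 * 421.146 - 36
     = 2.285985.
Step 4: Ties present; correction factor C = 1 - 6/(11^3 - 11) = 0.995455. Corrected H = 2.285985 / 0.995455 = 2.296423.
Step 5: Under H0, H ~ chi^2(2); p-value = 0.317204.
Step 6: alpha = 0.1. fail to reject H0.

H = 2.2964, df = 2, p = 0.317204, fail to reject H0.


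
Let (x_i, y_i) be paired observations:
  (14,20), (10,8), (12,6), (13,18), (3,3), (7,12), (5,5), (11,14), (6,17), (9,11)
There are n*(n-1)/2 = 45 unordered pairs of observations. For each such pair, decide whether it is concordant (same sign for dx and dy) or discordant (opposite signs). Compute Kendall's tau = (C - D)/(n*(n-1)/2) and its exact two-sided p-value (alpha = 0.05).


Step 1: Enumerate the 45 unordered pairs (i,j) with i<j and classify each by sign(x_j-x_i) * sign(y_j-y_i).
  (1,2):dx=-4,dy=-12->C; (1,3):dx=-2,dy=-14->C; (1,4):dx=-1,dy=-2->C; (1,5):dx=-11,dy=-17->C
  (1,6):dx=-7,dy=-8->C; (1,7):dx=-9,dy=-15->C; (1,8):dx=-3,dy=-6->C; (1,9):dx=-8,dy=-3->C
  (1,10):dx=-5,dy=-9->C; (2,3):dx=+2,dy=-2->D; (2,4):dx=+3,dy=+10->C; (2,5):dx=-7,dy=-5->C
  (2,6):dx=-3,dy=+4->D; (2,7):dx=-5,dy=-3->C; (2,8):dx=+1,dy=+6->C; (2,9):dx=-4,dy=+9->D
  (2,10):dx=-1,dy=+3->D; (3,4):dx=+1,dy=+12->C; (3,5):dx=-9,dy=-3->C; (3,6):dx=-5,dy=+6->D
  (3,7):dx=-7,dy=-1->C; (3,8):dx=-1,dy=+8->D; (3,9):dx=-6,dy=+11->D; (3,10):dx=-3,dy=+5->D
  (4,5):dx=-10,dy=-15->C; (4,6):dx=-6,dy=-6->C; (4,7):dx=-8,dy=-13->C; (4,8):dx=-2,dy=-4->C
  (4,9):dx=-7,dy=-1->C; (4,10):dx=-4,dy=-7->C; (5,6):dx=+4,dy=+9->C; (5,7):dx=+2,dy=+2->C
  (5,8):dx=+8,dy=+11->C; (5,9):dx=+3,dy=+14->C; (5,10):dx=+6,dy=+8->C; (6,7):dx=-2,dy=-7->C
  (6,8):dx=+4,dy=+2->C; (6,9):dx=-1,dy=+5->D; (6,10):dx=+2,dy=-1->D; (7,8):dx=+6,dy=+9->C
  (7,9):dx=+1,dy=+12->C; (7,10):dx=+4,dy=+6->C; (8,9):dx=-5,dy=+3->D; (8,10):dx=-2,dy=-3->C
  (9,10):dx=+3,dy=-6->D
Step 2: C = 33, D = 12, total pairs = 45.
Step 3: tau = (C - D)/(n(n-1)/2) = (33 - 12)/45 = 0.466667.
Step 4: Exact two-sided p-value (enumerate n! = 3628800 permutations of y under H0): p = 0.072550.
Step 5: alpha = 0.05. fail to reject H0.

tau_b = 0.4667 (C=33, D=12), p = 0.072550, fail to reject H0.


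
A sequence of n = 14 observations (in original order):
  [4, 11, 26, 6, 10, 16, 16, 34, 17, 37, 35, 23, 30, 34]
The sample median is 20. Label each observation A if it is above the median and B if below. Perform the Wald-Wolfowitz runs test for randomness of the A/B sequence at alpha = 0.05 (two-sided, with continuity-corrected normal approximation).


Step 1: Compute median = 20; label A = above, B = below.
Labels in order: BBABBBBABAAAAA  (n_A = 7, n_B = 7)
Step 2: Count runs R = 6.
Step 3: Under H0 (random ordering), E[R] = 2*n_A*n_B/(n_A+n_B) + 1 = 2*7*7/14 + 1 = 8.0000.
        Var[R] = 2*n_A*n_B*(2*n_A*n_B - n_A - n_B) / ((n_A+n_B)^2 * (n_A+n_B-1)) = 8232/2548 = 3.2308.
        SD[R] = 1.7974.
Step 4: Continuity-corrected z = (R + 0.5 - E[R]) / SD[R] = (6 + 0.5 - 8.0000) / 1.7974 = -0.8345.
Step 5: Two-sided p-value via normal approximation = 2*(1 - Phi(|z|)) = 0.403986.
Step 6: alpha = 0.05. fail to reject H0.

R = 6, z = -0.8345, p = 0.403986, fail to reject H0.


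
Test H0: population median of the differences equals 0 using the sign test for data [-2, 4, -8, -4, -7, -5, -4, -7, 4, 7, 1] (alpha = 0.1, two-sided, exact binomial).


Step 1: Discard zero differences. Original n = 11; n_eff = number of nonzero differences = 11.
Nonzero differences (with sign): -2, +4, -8, -4, -7, -5, -4, -7, +4, +7, +1
Step 2: Count signs: positive = 4, negative = 7.
Step 3: Under H0: P(positive) = 0.5, so the number of positives S ~ Bin(11, 0.5).
Step 4: Two-sided exact p-value = sum of Bin(11,0.5) probabilities at or below the observed probability = 0.548828.
Step 5: alpha = 0.1. fail to reject H0.

n_eff = 11, pos = 4, neg = 7, p = 0.548828, fail to reject H0.


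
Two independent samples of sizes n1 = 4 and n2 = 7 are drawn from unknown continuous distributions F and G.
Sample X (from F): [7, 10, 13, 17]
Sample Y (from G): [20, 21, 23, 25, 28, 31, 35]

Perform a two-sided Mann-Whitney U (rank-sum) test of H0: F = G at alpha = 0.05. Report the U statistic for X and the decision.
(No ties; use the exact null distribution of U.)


Step 1: Combine and sort all 11 observations; assign midranks.
sorted (value, group): (7,X), (10,X), (13,X), (17,X), (20,Y), (21,Y), (23,Y), (25,Y), (28,Y), (31,Y), (35,Y)
ranks: 7->1, 10->2, 13->3, 17->4, 20->5, 21->6, 23->7, 25->8, 28->9, 31->10, 35->11
Step 2: Rank sum for X: R1 = 1 + 2 + 3 + 4 = 10.
Step 3: U_X = R1 - n1(n1+1)/2 = 10 - 4*5/2 = 10 - 10 = 0.
       U_Y = n1*n2 - U_X = 28 - 0 = 28.
Step 4: No ties, so the exact null distribution of U (based on enumerating the C(11,4) = 330 equally likely rank assignments) gives the two-sided p-value.
Step 5: p-value = 0.006061; compare to alpha = 0.05. reject H0.

U_X = 0, p = 0.006061, reject H0 at alpha = 0.05.


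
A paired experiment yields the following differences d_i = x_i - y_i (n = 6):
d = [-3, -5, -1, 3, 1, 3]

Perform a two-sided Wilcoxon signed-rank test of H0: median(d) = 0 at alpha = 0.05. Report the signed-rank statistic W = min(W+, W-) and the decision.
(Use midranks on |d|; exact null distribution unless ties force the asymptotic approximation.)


Step 1: Drop any zero differences (none here) and take |d_i|.
|d| = [3, 5, 1, 3, 1, 3]
Step 2: Midrank |d_i| (ties get averaged ranks).
ranks: |3|->4, |5|->6, |1|->1.5, |3|->4, |1|->1.5, |3|->4
Step 3: Attach original signs; sum ranks with positive sign and with negative sign.
W+ = 4 + 1.5 + 4 = 9.5
W- = 4 + 6 + 1.5 = 11.5
(Check: W+ + W- = 21 should equal n(n+1)/2 = 21.)
Step 4: Test statistic W = min(W+, W-) = 9.5.
Step 5: Ties in |d|, so use the tie-corrected normal approximation.
        E[W] = n(n+1)/4 = 6*7/4 = 10.5.
        Tie groups: |d|=1 (t=2), |d|=3 (t=3); sum(t^3 - t) = 30.
        Var[W] = n(n+1)(2n+1)/24 - sum(t^3-t)/48 = 546/24 - 30/48 = 22.125.
        z = (W - E[W]) / sqrt(Var[W]) = (9.5 - 10.5) / 4.7037 = -0.2126.
        Two-sided p = 2*Phi(z) = 0.831641.
Step 6: alpha = 0.05. fail to reject H0.

W+ = 9.5, W- = 11.5, W = min = 9.5, p = 0.831641, fail to reject H0.


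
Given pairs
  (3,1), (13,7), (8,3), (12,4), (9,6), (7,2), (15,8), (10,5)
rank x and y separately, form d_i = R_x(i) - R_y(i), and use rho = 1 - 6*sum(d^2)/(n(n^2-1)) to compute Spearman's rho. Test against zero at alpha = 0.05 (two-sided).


Step 1: Rank x and y separately (midranks; no ties here).
rank(x): 3->1, 13->7, 8->3, 12->6, 9->4, 7->2, 15->8, 10->5
rank(y): 1->1, 7->7, 3->3, 4->4, 6->6, 2->2, 8->8, 5->5
Step 2: d_i = R_x(i) - R_y(i); compute d_i^2.
  (1-1)^2=0, (7-7)^2=0, (3-3)^2=0, (6-4)^2=4, (4-6)^2=4, (2-2)^2=0, (8-8)^2=0, (5-5)^2=0
sum(d^2) = 8.
Step 3: rho = 1 - 6*8 / (8*(8^2 - 1)) = 1 - 48/504 = 0.904762.
Step 4: Under H0, t = rho * sqrt((n-2)/(1-rho^2)) = 5.2034 ~ t(6).
Step 5: Two-sided p-value from the t-distribution with 6 df = 0.002008.
Step 6: alpha = 0.05. reject H0.

rho = 0.9048, p = 0.002008, reject H0 at alpha = 0.05.


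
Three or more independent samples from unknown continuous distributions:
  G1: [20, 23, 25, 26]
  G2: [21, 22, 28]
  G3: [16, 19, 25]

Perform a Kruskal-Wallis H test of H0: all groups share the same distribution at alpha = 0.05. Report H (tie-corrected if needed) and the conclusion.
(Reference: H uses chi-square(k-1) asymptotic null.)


Step 1: Combine all N = 10 observations and assign midranks.
sorted (value, group, rank): (16,G3,1), (19,G3,2), (20,G1,3), (21,G2,4), (22,G2,5), (23,G1,6), (25,G1,7.5), (25,G3,7.5), (26,G1,9), (28,G2,10)
Step 2: Sum ranks within each group.
R_1 = 25.5 (n_1 = 4)
R_2 = 19 (n_2 = 3)
R_3 = 10.5 (n_3 = 3)
Step 3: H = 12/(N(N+1)) * sum(R_i^2/n_i) - 3(N+1)
     = 12/(10*11) * (25.5^2/4 + 19^2/3 + 10.5^2/3) - 3*11
     = 0.109091 * 319.646 - 33
     = 1.870455.
Step 4: Ties present; correction factor C = 1 - 6/(10^3 - 10) = 0.993939. Corrected H = 1.870455 / 0.993939 = 1.881860.
Step 5: Under H0, H ~ chi^2(2); p-value = 0.390265.
Step 6: alpha = 0.05. fail to reject H0.

H = 1.8819, df = 2, p = 0.390265, fail to reject H0.


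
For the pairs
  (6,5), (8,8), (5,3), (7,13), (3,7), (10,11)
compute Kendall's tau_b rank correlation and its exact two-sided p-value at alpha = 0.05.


Step 1: Enumerate the 15 unordered pairs (i,j) with i<j and classify each by sign(x_j-x_i) * sign(y_j-y_i).
  (1,2):dx=+2,dy=+3->C; (1,3):dx=-1,dy=-2->C; (1,4):dx=+1,dy=+8->C; (1,5):dx=-3,dy=+2->D
  (1,6):dx=+4,dy=+6->C; (2,3):dx=-3,dy=-5->C; (2,4):dx=-1,dy=+5->D; (2,5):dx=-5,dy=-1->C
  (2,6):dx=+2,dy=+3->C; (3,4):dx=+2,dy=+10->C; (3,5):dx=-2,dy=+4->D; (3,6):dx=+5,dy=+8->C
  (4,5):dx=-4,dy=-6->C; (4,6):dx=+3,dy=-2->D; (5,6):dx=+7,dy=+4->C
Step 2: C = 11, D = 4, total pairs = 15.
Step 3: tau = (C - D)/(n(n-1)/2) = (11 - 4)/15 = 0.466667.
Step 4: Exact two-sided p-value (enumerate n! = 720 permutations of y under H0): p = 0.272222.
Step 5: alpha = 0.05. fail to reject H0.

tau_b = 0.4667 (C=11, D=4), p = 0.272222, fail to reject H0.


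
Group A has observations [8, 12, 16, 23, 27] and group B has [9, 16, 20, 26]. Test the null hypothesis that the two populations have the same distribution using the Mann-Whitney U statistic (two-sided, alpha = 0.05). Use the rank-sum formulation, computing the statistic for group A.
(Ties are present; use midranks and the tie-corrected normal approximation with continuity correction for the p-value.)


Step 1: Combine and sort all 9 observations; assign midranks.
sorted (value, group): (8,X), (9,Y), (12,X), (16,X), (16,Y), (20,Y), (23,X), (26,Y), (27,X)
ranks: 8->1, 9->2, 12->3, 16->4.5, 16->4.5, 20->6, 23->7, 26->8, 27->9
Step 2: Rank sum for X: R1 = 1 + 3 + 4.5 + 7 + 9 = 24.5.
Step 3: U_X = R1 - n1(n1+1)/2 = 24.5 - 5*6/2 = 24.5 - 15 = 9.5.
       U_Y = n1*n2 - U_X = 20 - 9.5 = 10.5.
Step 4: Ties are present, so use the tie-corrected normal approximation (with continuity correction) for the p-value.
Step 5: p-value = 1.000000; compare to alpha = 0.05. fail to reject H0.

U_X = 9.5, p = 1.000000, fail to reject H0 at alpha = 0.05.


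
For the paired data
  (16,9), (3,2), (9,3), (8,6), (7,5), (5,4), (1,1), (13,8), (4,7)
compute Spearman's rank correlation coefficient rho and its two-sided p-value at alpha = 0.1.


Step 1: Rank x and y separately (midranks; no ties here).
rank(x): 16->9, 3->2, 9->7, 8->6, 7->5, 5->4, 1->1, 13->8, 4->3
rank(y): 9->9, 2->2, 3->3, 6->6, 5->5, 4->4, 1->1, 8->8, 7->7
Step 2: d_i = R_x(i) - R_y(i); compute d_i^2.
  (9-9)^2=0, (2-2)^2=0, (7-3)^2=16, (6-6)^2=0, (5-5)^2=0, (4-4)^2=0, (1-1)^2=0, (8-8)^2=0, (3-7)^2=16
sum(d^2) = 32.
Step 3: rho = 1 - 6*32 / (9*(9^2 - 1)) = 1 - 192/720 = 0.733333.
Step 4: Under H0, t = rho * sqrt((n-2)/(1-rho^2)) = 2.8538 ~ t(7).
Step 5: Two-sided p-value from the t-distribution with 7 df = 0.024554.
Step 6: alpha = 0.1. reject H0.

rho = 0.7333, p = 0.024554, reject H0 at alpha = 0.1.


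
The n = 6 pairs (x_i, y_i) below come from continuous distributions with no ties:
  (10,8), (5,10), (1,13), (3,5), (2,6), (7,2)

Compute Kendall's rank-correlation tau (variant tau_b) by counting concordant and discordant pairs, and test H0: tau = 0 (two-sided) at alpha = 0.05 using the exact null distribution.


Step 1: Enumerate the 15 unordered pairs (i,j) with i<j and classify each by sign(x_j-x_i) * sign(y_j-y_i).
  (1,2):dx=-5,dy=+2->D; (1,3):dx=-9,dy=+5->D; (1,4):dx=-7,dy=-3->C; (1,5):dx=-8,dy=-2->C
  (1,6):dx=-3,dy=-6->C; (2,3):dx=-4,dy=+3->D; (2,4):dx=-2,dy=-5->C; (2,5):dx=-3,dy=-4->C
  (2,6):dx=+2,dy=-8->D; (3,4):dx=+2,dy=-8->D; (3,5):dx=+1,dy=-7->D; (3,6):dx=+6,dy=-11->D
  (4,5):dx=-1,dy=+1->D; (4,6):dx=+4,dy=-3->D; (5,6):dx=+5,dy=-4->D
Step 2: C = 5, D = 10, total pairs = 15.
Step 3: tau = (C - D)/(n(n-1)/2) = (5 - 10)/15 = -0.333333.
Step 4: Exact two-sided p-value (enumerate n! = 720 permutations of y under H0): p = 0.469444.
Step 5: alpha = 0.05. fail to reject H0.

tau_b = -0.3333 (C=5, D=10), p = 0.469444, fail to reject H0.


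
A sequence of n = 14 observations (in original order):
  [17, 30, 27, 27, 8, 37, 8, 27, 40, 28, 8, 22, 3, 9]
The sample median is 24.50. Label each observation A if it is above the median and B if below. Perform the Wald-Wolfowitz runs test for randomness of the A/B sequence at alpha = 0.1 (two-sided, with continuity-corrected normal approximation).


Step 1: Compute median = 24.50; label A = above, B = below.
Labels in order: BAAABABAAABBBB  (n_A = 7, n_B = 7)
Step 2: Count runs R = 7.
Step 3: Under H0 (random ordering), E[R] = 2*n_A*n_B/(n_A+n_B) + 1 = 2*7*7/14 + 1 = 8.0000.
        Var[R] = 2*n_A*n_B*(2*n_A*n_B - n_A - n_B) / ((n_A+n_B)^2 * (n_A+n_B-1)) = 8232/2548 = 3.2308.
        SD[R] = 1.7974.
Step 4: Continuity-corrected z = (R + 0.5 - E[R]) / SD[R] = (7 + 0.5 - 8.0000) / 1.7974 = -0.2782.
Step 5: Two-sided p-value via normal approximation = 2*(1 - Phi(|z|)) = 0.780879.
Step 6: alpha = 0.1. fail to reject H0.

R = 7, z = -0.2782, p = 0.780879, fail to reject H0.


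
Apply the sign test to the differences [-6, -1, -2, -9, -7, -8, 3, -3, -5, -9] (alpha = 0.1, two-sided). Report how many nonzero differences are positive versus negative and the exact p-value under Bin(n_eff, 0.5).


Step 1: Discard zero differences. Original n = 10; n_eff = number of nonzero differences = 10.
Nonzero differences (with sign): -6, -1, -2, -9, -7, -8, +3, -3, -5, -9
Step 2: Count signs: positive = 1, negative = 9.
Step 3: Under H0: P(positive) = 0.5, so the number of positives S ~ Bin(10, 0.5).
Step 4: Two-sided exact p-value = sum of Bin(10,0.5) probabilities at or below the observed probability = 0.021484.
Step 5: alpha = 0.1. reject H0.

n_eff = 10, pos = 1, neg = 9, p = 0.021484, reject H0.


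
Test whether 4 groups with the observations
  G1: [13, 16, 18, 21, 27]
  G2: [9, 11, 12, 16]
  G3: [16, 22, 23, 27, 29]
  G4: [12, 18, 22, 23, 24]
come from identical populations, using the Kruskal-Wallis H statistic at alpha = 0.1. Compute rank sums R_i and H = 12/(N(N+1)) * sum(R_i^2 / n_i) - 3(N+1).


Step 1: Combine all N = 19 observations and assign midranks.
sorted (value, group, rank): (9,G2,1), (11,G2,2), (12,G2,3.5), (12,G4,3.5), (13,G1,5), (16,G1,7), (16,G2,7), (16,G3,7), (18,G1,9.5), (18,G4,9.5), (21,G1,11), (22,G3,12.5), (22,G4,12.5), (23,G3,14.5), (23,G4,14.5), (24,G4,16), (27,G1,17.5), (27,G3,17.5), (29,G3,19)
Step 2: Sum ranks within each group.
R_1 = 50 (n_1 = 5)
R_2 = 13.5 (n_2 = 4)
R_3 = 70.5 (n_3 = 5)
R_4 = 56 (n_4 = 5)
Step 3: H = 12/(N(N+1)) * sum(R_i^2/n_i) - 3(N+1)
     = 12/(19*20) * (50^2/5 + 13.5^2/4 + 70.5^2/5 + 56^2/5) - 3*20
     = 0.031579 * 2166.81 - 60
     = 8.425658.
Step 4: Ties present; correction factor C = 1 - 54/(19^3 - 19) = 0.992105. Corrected H = 8.425658 / 0.992105 = 8.492706.
Step 5: Under H0, H ~ chi^2(3); p-value = 0.036854.
Step 6: alpha = 0.1. reject H0.

H = 8.4927, df = 3, p = 0.036854, reject H0.


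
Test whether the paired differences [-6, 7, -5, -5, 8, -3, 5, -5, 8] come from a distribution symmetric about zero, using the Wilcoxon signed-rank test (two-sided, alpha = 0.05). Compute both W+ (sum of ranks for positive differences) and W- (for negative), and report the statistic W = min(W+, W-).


Step 1: Drop any zero differences (none here) and take |d_i|.
|d| = [6, 7, 5, 5, 8, 3, 5, 5, 8]
Step 2: Midrank |d_i| (ties get averaged ranks).
ranks: |6|->6, |7|->7, |5|->3.5, |5|->3.5, |8|->8.5, |3|->1, |5|->3.5, |5|->3.5, |8|->8.5
Step 3: Attach original signs; sum ranks with positive sign and with negative sign.
W+ = 7 + 8.5 + 3.5 + 8.5 = 27.5
W- = 6 + 3.5 + 3.5 + 1 + 3.5 = 17.5
(Check: W+ + W- = 45 should equal n(n+1)/2 = 45.)
Step 4: Test statistic W = min(W+, W-) = 17.5.
Step 5: Ties in |d|, so use the tie-corrected normal approximation.
        E[W] = n(n+1)/4 = 9*10/4 = 22.5.
        Tie groups: |d|=5 (t=4), |d|=8 (t=2); sum(t^3 - t) = 66.
        Var[W] = n(n+1)(2n+1)/24 - sum(t^3-t)/48 = 1710/24 - 66/48 = 69.875.
        z = (W - E[W]) / sqrt(Var[W]) = (17.5 - 22.5) / 8.3591 = -0.5981.
        Two-sided p = 2*Phi(z) = 0.549741.
Step 6: alpha = 0.05. fail to reject H0.

W+ = 27.5, W- = 17.5, W = min = 17.5, p = 0.549741, fail to reject H0.


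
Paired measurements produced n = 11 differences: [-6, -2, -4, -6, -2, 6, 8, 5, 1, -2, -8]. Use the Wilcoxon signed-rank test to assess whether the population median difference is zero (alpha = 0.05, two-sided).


Step 1: Drop any zero differences (none here) and take |d_i|.
|d| = [6, 2, 4, 6, 2, 6, 8, 5, 1, 2, 8]
Step 2: Midrank |d_i| (ties get averaged ranks).
ranks: |6|->8, |2|->3, |4|->5, |6|->8, |2|->3, |6|->8, |8|->10.5, |5|->6, |1|->1, |2|->3, |8|->10.5
Step 3: Attach original signs; sum ranks with positive sign and with negative sign.
W+ = 8 + 10.5 + 6 + 1 = 25.5
W- = 8 + 3 + 5 + 8 + 3 + 3 + 10.5 = 40.5
(Check: W+ + W- = 66 should equal n(n+1)/2 = 66.)
Step 4: Test statistic W = min(W+, W-) = 25.5.
Step 5: Ties in |d|, so use the tie-corrected normal approximation.
        E[W] = n(n+1)/4 = 11*12/4 = 33.
        Tie groups: |d|=2 (t=3), |d|=6 (t=3), |d|=8 (t=2); sum(t^3 - t) = 54.
        Var[W] = n(n+1)(2n+1)/24 - sum(t^3-t)/48 = 3036/24 - 54/48 = 125.375.
        z = (W - E[W]) / sqrt(Var[W]) = (25.5 - 33) / 11.1971 = -0.6698.
        Two-sided p = 2*Phi(z) = 0.502975.
Step 6: alpha = 0.05. fail to reject H0.

W+ = 25.5, W- = 40.5, W = min = 25.5, p = 0.502975, fail to reject H0.


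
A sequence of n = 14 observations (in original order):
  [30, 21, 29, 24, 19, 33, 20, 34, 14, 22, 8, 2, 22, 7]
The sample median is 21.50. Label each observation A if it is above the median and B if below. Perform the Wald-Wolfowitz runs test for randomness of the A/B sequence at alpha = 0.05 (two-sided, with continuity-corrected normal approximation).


Step 1: Compute median = 21.50; label A = above, B = below.
Labels in order: ABAABABABABBAB  (n_A = 7, n_B = 7)
Step 2: Count runs R = 12.
Step 3: Under H0 (random ordering), E[R] = 2*n_A*n_B/(n_A+n_B) + 1 = 2*7*7/14 + 1 = 8.0000.
        Var[R] = 2*n_A*n_B*(2*n_A*n_B - n_A - n_B) / ((n_A+n_B)^2 * (n_A+n_B-1)) = 8232/2548 = 3.2308.
        SD[R] = 1.7974.
Step 4: Continuity-corrected z = (R - 0.5 - E[R]) / SD[R] = (12 - 0.5 - 8.0000) / 1.7974 = 1.9472.
Step 5: Two-sided p-value via normal approximation = 2*(1 - Phi(|z|)) = 0.051508.
Step 6: alpha = 0.05. fail to reject H0.

R = 12, z = 1.9472, p = 0.051508, fail to reject H0.


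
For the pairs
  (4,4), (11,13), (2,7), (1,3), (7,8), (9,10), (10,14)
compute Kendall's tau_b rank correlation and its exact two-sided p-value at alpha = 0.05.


Step 1: Enumerate the 21 unordered pairs (i,j) with i<j and classify each by sign(x_j-x_i) * sign(y_j-y_i).
  (1,2):dx=+7,dy=+9->C; (1,3):dx=-2,dy=+3->D; (1,4):dx=-3,dy=-1->C; (1,5):dx=+3,dy=+4->C
  (1,6):dx=+5,dy=+6->C; (1,7):dx=+6,dy=+10->C; (2,3):dx=-9,dy=-6->C; (2,4):dx=-10,dy=-10->C
  (2,5):dx=-4,dy=-5->C; (2,6):dx=-2,dy=-3->C; (2,7):dx=-1,dy=+1->D; (3,4):dx=-1,dy=-4->C
  (3,5):dx=+5,dy=+1->C; (3,6):dx=+7,dy=+3->C; (3,7):dx=+8,dy=+7->C; (4,5):dx=+6,dy=+5->C
  (4,6):dx=+8,dy=+7->C; (4,7):dx=+9,dy=+11->C; (5,6):dx=+2,dy=+2->C; (5,7):dx=+3,dy=+6->C
  (6,7):dx=+1,dy=+4->C
Step 2: C = 19, D = 2, total pairs = 21.
Step 3: tau = (C - D)/(n(n-1)/2) = (19 - 2)/21 = 0.809524.
Step 4: Exact two-sided p-value (enumerate n! = 5040 permutations of y under H0): p = 0.010714.
Step 5: alpha = 0.05. reject H0.

tau_b = 0.8095 (C=19, D=2), p = 0.010714, reject H0.


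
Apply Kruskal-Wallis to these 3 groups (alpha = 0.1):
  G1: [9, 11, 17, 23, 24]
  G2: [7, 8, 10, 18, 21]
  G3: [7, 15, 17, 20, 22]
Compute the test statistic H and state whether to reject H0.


Step 1: Combine all N = 15 observations and assign midranks.
sorted (value, group, rank): (7,G2,1.5), (7,G3,1.5), (8,G2,3), (9,G1,4), (10,G2,5), (11,G1,6), (15,G3,7), (17,G1,8.5), (17,G3,8.5), (18,G2,10), (20,G3,11), (21,G2,12), (22,G3,13), (23,G1,14), (24,G1,15)
Step 2: Sum ranks within each group.
R_1 = 47.5 (n_1 = 5)
R_2 = 31.5 (n_2 = 5)
R_3 = 41 (n_3 = 5)
Step 3: H = 12/(N(N+1)) * sum(R_i^2/n_i) - 3(N+1)
     = 12/(15*16) * (47.5^2/5 + 31.5^2/5 + 41^2/5) - 3*16
     = 0.050000 * 985.9 - 48
     = 1.295000.
Step 4: Ties present; correction factor C = 1 - 12/(15^3 - 15) = 0.996429. Corrected H = 1.295000 / 0.996429 = 1.299642.
Step 5: Under H0, H ~ chi^2(2); p-value = 0.522139.
Step 6: alpha = 0.1. fail to reject H0.

H = 1.2996, df = 2, p = 0.522139, fail to reject H0.


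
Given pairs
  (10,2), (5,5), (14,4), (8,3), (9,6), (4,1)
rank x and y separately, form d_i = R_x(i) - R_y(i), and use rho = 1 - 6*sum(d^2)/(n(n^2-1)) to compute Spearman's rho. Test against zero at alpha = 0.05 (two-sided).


Step 1: Rank x and y separately (midranks; no ties here).
rank(x): 10->5, 5->2, 14->6, 8->3, 9->4, 4->1
rank(y): 2->2, 5->5, 4->4, 3->3, 6->6, 1->1
Step 2: d_i = R_x(i) - R_y(i); compute d_i^2.
  (5-2)^2=9, (2-5)^2=9, (6-4)^2=4, (3-3)^2=0, (4-6)^2=4, (1-1)^2=0
sum(d^2) = 26.
Step 3: rho = 1 - 6*26 / (6*(6^2 - 1)) = 1 - 156/210 = 0.257143.
Step 4: Under H0, t = rho * sqrt((n-2)/(1-rho^2)) = 0.5322 ~ t(4).
Step 5: Two-sided p-value from the t-distribution with 4 df = 0.622787.
Step 6: alpha = 0.05. fail to reject H0.

rho = 0.2571, p = 0.622787, fail to reject H0 at alpha = 0.05.


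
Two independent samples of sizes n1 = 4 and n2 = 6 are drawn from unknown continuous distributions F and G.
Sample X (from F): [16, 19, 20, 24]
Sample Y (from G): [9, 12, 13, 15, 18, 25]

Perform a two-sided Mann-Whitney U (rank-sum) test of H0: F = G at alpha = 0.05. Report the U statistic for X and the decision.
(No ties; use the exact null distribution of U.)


Step 1: Combine and sort all 10 observations; assign midranks.
sorted (value, group): (9,Y), (12,Y), (13,Y), (15,Y), (16,X), (18,Y), (19,X), (20,X), (24,X), (25,Y)
ranks: 9->1, 12->2, 13->3, 15->4, 16->5, 18->6, 19->7, 20->8, 24->9, 25->10
Step 2: Rank sum for X: R1 = 5 + 7 + 8 + 9 = 29.
Step 3: U_X = R1 - n1(n1+1)/2 = 29 - 4*5/2 = 29 - 10 = 19.
       U_Y = n1*n2 - U_X = 24 - 19 = 5.
Step 4: No ties, so the exact null distribution of U (based on enumerating the C(10,4) = 210 equally likely rank assignments) gives the two-sided p-value.
Step 5: p-value = 0.171429; compare to alpha = 0.05. fail to reject H0.

U_X = 19, p = 0.171429, fail to reject H0 at alpha = 0.05.
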